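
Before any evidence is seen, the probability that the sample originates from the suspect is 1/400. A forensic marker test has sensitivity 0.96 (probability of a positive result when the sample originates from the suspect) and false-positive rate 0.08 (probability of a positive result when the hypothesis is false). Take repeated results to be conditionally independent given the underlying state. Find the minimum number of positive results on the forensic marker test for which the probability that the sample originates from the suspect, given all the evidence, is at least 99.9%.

Prior odds = 0.0025/0.9975 = 1/399.
Likelihood ratio of a positive result = 0.96/0.08 = 12.
Target posterior odds = 0.999/0.001 = 999.
Need (1/399) × 12ⁿ ≥ 999, i.e. 12ⁿ ≥ 398601.
12⁵ = 248832 falls short of 398601 but 12⁶ = 2985984 reaches it, so n = 6.

6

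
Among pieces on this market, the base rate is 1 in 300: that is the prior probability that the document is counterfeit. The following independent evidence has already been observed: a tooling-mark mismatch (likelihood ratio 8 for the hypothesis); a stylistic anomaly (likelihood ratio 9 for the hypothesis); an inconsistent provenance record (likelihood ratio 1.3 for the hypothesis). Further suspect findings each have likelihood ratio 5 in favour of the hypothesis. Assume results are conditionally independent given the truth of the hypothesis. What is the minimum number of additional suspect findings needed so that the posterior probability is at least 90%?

Prior odds = (1/300)/(299/300) = 1/299.
Combined Bayes factor of the evidence already in hand = 8 × 9 × 1.3 = 93.6.
Odds after that evidence = (1/299) × 93.6 = 36/115.
Target odds = 0.9/0.1 = 9.
Need 5ⁿ ≥ 9 ÷ (36/115) = 28.75.
5² = 25 falls short of 28.75 but 5³ = 125 reaches it, so n = 3.

3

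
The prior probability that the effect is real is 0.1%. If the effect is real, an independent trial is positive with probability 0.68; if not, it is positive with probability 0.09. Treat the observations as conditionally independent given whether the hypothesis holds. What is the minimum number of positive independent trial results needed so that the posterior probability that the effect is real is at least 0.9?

Prior odds: 0.001 ÷ 0.999 = 1/999.
Likelihood ratio of a positive = 0.68/0.09 = 68/9.
Target odds: 0.9 ÷ 0.1 = 9.
Require (68/9)ⁿ ≥ 9 ÷ (1/999) = 8991.
(68/9)⁴ = 21381376/6561 falls short of 8991 but (68/9)⁵ ≈24622.5 reaches it, so n = 5.

5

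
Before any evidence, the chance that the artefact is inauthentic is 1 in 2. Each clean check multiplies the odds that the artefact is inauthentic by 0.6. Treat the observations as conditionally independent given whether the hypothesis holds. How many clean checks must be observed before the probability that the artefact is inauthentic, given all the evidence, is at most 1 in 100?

Prior odds: 0.5 ÷ 0.5 = 1.
Likelihood ratio per clean check = 0.6.
Target posterior odds = 0.01/0.99 = 1/99.
Require 0.6ⁿ ≤ 1/99 ÷ 1 = 1/99.
0.6⁸ = 6561/390625 is still above 1/99 but 0.6⁹ = 19683/1953125 is at or below it, so n = 9.

9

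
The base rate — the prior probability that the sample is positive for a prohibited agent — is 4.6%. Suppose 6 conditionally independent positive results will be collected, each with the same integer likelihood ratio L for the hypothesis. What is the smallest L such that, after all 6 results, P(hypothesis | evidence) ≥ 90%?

3

Prior odds = 0.046/0.954 = 23/477.
Target odds = 0.9/0.1 = 9.
Need L⁶ ≥ 9 ÷ (23/477) = 4293/23.
2⁶ = 64 < 4293/23 ≤ 729 = 3⁶, so L = 3.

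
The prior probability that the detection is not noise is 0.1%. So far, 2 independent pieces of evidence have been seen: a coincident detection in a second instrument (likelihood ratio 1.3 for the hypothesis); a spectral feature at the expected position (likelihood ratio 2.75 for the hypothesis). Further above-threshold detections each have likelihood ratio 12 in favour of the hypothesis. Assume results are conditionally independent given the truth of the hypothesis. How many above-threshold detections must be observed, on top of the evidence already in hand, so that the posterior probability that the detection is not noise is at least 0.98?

4

Prior odds = 0.001/0.999 = 1/999.
Combined Bayes factor of the evidence already in hand = 1.3 × 2.75 = 3.575.
Odds after that evidence = (1/999) × 3.575 = 143/39960.
Target odds = 0.98/0.02 = 49.
Need 12ⁿ ≥ 49 ÷ (143/39960) = 1958040/143.
12³ = 1728 falls short of 1958040/143 but 12⁴ = 20736 reaches it, so n = 4.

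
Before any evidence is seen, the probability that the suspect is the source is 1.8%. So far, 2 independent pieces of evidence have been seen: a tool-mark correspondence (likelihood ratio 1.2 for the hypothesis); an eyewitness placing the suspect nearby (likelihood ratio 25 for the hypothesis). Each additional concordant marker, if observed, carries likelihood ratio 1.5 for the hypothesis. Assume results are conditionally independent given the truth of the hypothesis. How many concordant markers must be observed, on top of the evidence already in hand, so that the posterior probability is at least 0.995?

Prior odds = 0.018/0.982 = 9/491.
Combined Bayes factor of the evidence already in hand = 1.2 × 25 = 30.
Odds after that evidence = (9/491) × 30 = 270/491.
Target odds = 0.995/0.005 = 199.
Need 1.5ⁿ ≥ 199 ÷ (270/491) = 97709/270.
1.5¹⁴ = 4782969/16384 falls short of 97709/270 but 1.5¹⁵ = 14348907/32768 reaches it, so n = 15.

15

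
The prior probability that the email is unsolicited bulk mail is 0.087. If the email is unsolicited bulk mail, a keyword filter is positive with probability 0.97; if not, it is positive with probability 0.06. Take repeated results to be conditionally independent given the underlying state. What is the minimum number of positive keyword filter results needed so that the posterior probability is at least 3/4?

2

Prior odds: 0.087 ÷ 0.913 = 87/913.
Likelihood ratio of a positive = 0.97/0.06 = 97/6.
Target posterior odds = 0.75/0.25 = 3.
Need (87/913) × (97/6)ⁿ ≥ 3, i.e. (97/6)ⁿ ≥ 913/29.
(97/6)¹ = 97/6 falls short of 913/29 but (97/6)² = 9409/36 reaches it, so n = 2.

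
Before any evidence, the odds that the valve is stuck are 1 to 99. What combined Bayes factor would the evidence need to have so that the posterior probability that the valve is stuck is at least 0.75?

297

Prior odds = 1/99.
Target odds = 0.75/0.25 = 3.
Required Bayes factor = 3 ÷ (1/99) = 297.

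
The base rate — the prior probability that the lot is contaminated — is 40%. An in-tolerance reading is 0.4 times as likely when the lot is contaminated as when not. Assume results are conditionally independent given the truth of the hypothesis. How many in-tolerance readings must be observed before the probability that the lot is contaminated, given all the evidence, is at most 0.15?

2

Prior odds = 0.4/0.6 = 2/3.
Likelihood ratio per in-tolerance reading = 0.4.
Target odds: 0.15 ÷ 0.85 = 3/17.
Need (2/3) × 0.4ⁿ ≤ 3/17, i.e. 0.4ⁿ ≤ 9/34.
0.4¹ = 0.4 is still above 9/34 but 0.4² = 0.16 is at or below it, so n = 2.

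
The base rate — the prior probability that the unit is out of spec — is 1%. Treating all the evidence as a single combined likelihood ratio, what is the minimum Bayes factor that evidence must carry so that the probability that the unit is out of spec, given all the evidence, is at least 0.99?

9801

Prior odds = 0.01/0.99 = 1/99.
Target odds = 0.99/0.01 = 99.
Required Bayes factor = 99 ÷ (1/99) = 9801.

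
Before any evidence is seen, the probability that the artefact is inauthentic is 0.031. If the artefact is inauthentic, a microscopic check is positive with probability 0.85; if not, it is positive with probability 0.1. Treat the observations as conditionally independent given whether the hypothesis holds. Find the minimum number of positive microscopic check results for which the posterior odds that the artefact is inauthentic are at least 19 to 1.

Prior odds: 0.031 ÷ 0.969 = 31/969.
Likelihood ratio of a positive = 0.85/0.1 = 8.5.
Target odds = 19.
Need (31/969) × 8.5ⁿ ≥ 19, i.e. 8.5ⁿ ≥ 18411/31.
8.5² = 72.25 falls short of 18411/31 but 8.5³ = 614.125 reaches it, so n = 3.

3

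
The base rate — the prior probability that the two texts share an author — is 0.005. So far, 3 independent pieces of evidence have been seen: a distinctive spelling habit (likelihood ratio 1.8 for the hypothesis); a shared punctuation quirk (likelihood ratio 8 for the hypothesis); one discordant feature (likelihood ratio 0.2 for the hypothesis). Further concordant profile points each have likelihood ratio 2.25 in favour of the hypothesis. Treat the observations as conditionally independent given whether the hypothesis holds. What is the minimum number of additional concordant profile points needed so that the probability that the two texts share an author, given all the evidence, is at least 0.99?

Prior odds = 0.005/0.995 = 1/199.
Combined Bayes factor of the evidence already in hand = 1.8 × 8 × 0.2 = 2.88.
Odds after that evidence = (1/199) × 2.88 = 72/4975.
Target odds = 0.99/0.01 = 99.
Need 2.25ⁿ ≥ 99 ÷ (72/4975) = 6840.625.
2.25¹⁰ ≈3325.26 falls short of 6840.625 but 2.25¹¹ ≈7481.83 reaches it, so n = 11.

11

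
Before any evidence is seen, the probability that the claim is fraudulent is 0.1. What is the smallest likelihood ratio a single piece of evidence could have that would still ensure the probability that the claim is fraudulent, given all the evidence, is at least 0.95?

171

Prior odds = 0.1/0.9 = 1/9.
Target odds = 0.95/0.05 = 19.
Required Bayes factor = 19 ÷ (1/9) = 171.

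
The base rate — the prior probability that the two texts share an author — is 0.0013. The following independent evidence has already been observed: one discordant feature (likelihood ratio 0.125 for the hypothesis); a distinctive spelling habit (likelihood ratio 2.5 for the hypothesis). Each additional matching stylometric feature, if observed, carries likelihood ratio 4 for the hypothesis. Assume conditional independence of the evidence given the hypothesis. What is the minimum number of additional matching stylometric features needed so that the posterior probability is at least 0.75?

Prior odds = 0.0013/0.9987 = 13/9987.
Combined Bayes factor of the evidence already in hand = 0.125 × 2.5 = 0.3125.
Odds after that evidence = (13/9987) × 0.3125 = 65/159792.
Target odds = 0.75/0.25 = 3.
Need 4ⁿ ≥ 3 ÷ (65/159792) = 479376/65.
4⁶ = 4096 falls short of 479376/65 but 4⁷ = 16384 reaches it, so n = 7.

7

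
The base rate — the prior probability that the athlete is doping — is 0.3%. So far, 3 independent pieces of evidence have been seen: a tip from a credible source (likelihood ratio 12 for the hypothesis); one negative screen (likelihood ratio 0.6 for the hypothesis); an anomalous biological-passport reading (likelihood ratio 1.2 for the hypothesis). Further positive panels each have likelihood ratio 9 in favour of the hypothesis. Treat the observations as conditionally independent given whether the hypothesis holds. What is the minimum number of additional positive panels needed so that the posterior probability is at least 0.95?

4

Prior odds = 0.003/0.997 = 3/997.
Combined Bayes factor of the evidence already in hand = 12 × 0.6 × 1.2 = 8.64.
Odds after that evidence = (3/997) × 8.64 = 648/24925.
Target odds = 0.95/0.05 = 19.
Need 9ⁿ ≥ 19 ÷ (648/24925) = 473575/648.
9³ = 729 falls short of 473575/648 but 9⁴ = 6561 reaches it, so n = 4.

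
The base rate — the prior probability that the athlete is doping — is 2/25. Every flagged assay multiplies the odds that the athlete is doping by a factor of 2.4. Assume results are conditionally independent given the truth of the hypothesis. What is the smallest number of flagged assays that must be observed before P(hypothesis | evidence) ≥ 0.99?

Prior odds = 0.08/0.92 = 2/23.
Likelihood ratio per flagged assay = 2.4.
Target odds: 0.99 ÷ 0.01 = 99.
Require 2.4ⁿ ≥ 99 ÷ (2/23) = 1138.5.
2.4⁸ = 429981696/390625 falls short of 1138.5 but 2.4⁹ ≈2641.81 reaches it, so n = 9.

9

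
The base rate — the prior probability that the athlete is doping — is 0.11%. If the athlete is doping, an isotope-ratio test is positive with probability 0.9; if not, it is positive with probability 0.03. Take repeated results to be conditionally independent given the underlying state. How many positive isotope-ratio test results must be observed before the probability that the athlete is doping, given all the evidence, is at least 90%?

3

Prior odds: 0.0011 ÷ 0.9989 = 11/9989.
Likelihood ratio of a positive = 0.9/0.03 = 30.
Target odds: 0.9 ÷ 0.1 = 9.
Need (11/9989) × 30ⁿ ≥ 9, i.e. 30ⁿ ≥ 89901/11.
30² = 900 falls short of 89901/11 but 30³ = 27000 reaches it, so n = 3.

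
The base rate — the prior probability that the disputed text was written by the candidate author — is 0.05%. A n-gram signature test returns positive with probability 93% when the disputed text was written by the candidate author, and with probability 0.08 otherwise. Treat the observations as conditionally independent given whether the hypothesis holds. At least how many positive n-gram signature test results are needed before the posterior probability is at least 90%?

4

Prior odds: 0.0005 ÷ 0.9995 = 1/1999.
Likelihood ratio of a positive result = 0.93/0.08 = 11.625.
Target odds: 0.9 ÷ 0.1 = 9.
Require 11.625ⁿ ≥ 9 ÷ (1/1999) = 17991.
11.625³ = 804357/512 falls short of 17991 but 11.625⁴ = 74805201/4096 reaches it, so n = 4.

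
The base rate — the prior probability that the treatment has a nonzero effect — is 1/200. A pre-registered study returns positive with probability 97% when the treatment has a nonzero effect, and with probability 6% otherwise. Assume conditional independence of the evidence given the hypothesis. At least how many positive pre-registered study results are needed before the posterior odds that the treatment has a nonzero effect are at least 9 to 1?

3

Prior odds: 0.005 ÷ 0.995 = 1/199.
Likelihood ratio of a positive result = 0.97/0.06 = 97/6.
Target odds = 9.
Require (97/6)ⁿ ≥ 9 ÷ (1/199) = 1791.
(97/6)² = 9409/36 falls short of 1791 but (97/6)³ = 912673/216 reaches it, so n = 3.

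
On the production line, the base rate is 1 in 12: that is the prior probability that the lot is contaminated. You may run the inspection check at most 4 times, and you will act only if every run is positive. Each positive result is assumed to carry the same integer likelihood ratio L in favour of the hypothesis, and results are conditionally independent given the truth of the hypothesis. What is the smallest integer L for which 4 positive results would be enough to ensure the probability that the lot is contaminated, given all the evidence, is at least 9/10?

4

Prior odds = (1/12)/(11/12) = 1/11.
Target odds = 0.9/0.1 = 9.
Need L⁴ ≥ 9 ÷ (1/11) = 99.
3⁴ = 81 < 99 ≤ 256 = 4⁴, so L = 4.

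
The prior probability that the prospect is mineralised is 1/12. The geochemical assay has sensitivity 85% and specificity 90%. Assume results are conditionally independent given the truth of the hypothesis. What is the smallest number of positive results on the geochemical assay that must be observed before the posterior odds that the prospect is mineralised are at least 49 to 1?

Prior odds = (1/12)/(11/12) = 1/11.
False-positive rate = 1 − 0.9 = 0.1; likelihood ratio of a positive = 0.85/0.1 = 8.5.
Target odds = 49.
Need (1/11) × 8.5ⁿ ≥ 49, i.e. 8.5ⁿ ≥ 539.
8.5² = 72.25 falls short of 539 but 8.5³ = 614.125 reaches it, so n = 3.

3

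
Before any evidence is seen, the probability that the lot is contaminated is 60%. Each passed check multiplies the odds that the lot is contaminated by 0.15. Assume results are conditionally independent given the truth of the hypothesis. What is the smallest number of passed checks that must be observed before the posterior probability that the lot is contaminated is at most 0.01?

3

Prior odds: 0.6 ÷ 0.4 = 1.5.
Likelihood ratio per passed check = 0.15.
Target posterior odds = 0.01/0.99 = 1/99.
Require 0.15ⁿ ≤ 1/99 ÷ 1.5 = 2/297.
0.15² = 0.0225 is still above 2/297 but 0.15³ = 0.003375 is at or below it, so n = 3.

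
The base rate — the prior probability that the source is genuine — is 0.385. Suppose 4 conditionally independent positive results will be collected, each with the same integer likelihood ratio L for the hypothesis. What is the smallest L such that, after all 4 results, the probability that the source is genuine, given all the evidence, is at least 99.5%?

5

Prior odds = 0.385/0.615 = 77/123.
Target odds = 0.995/0.005 = 199.
Need L⁴ ≥ 199 ÷ (77/123) = 24477/77.
4⁴ = 256 < 24477/77 ≤ 625 = 5⁴, so L = 5.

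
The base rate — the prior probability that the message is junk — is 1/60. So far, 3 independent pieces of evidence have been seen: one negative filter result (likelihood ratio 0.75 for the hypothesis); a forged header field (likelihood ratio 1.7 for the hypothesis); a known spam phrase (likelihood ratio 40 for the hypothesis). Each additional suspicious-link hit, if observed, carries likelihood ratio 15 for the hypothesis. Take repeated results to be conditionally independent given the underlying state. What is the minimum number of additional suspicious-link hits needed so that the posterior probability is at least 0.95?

Prior odds = (1/60)/(59/60) = 1/59.
Combined Bayes factor of the evidence already in hand = 0.75 × 1.7 × 40 = 51.
Odds after that evidence = (1/59) × 51 = 51/59.
Target odds = 0.95/0.05 = 19.
Need 15ⁿ ≥ 19 ÷ (51/59) = 1121/51.
15¹ = 15 falls short of 1121/51 but 15² = 225 reaches it, so n = 2.

2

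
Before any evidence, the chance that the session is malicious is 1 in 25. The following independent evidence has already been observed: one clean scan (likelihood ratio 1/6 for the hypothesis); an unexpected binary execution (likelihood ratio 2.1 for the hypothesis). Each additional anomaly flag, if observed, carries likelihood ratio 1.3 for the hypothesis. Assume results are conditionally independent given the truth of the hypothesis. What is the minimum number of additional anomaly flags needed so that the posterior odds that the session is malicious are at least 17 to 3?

Prior odds = 0.04/0.96 = 1/24.
Combined Bayes factor of the evidence already in hand = (1/6) × 2.1 = 0.35.
Odds after that evidence = (1/24) × 0.35 = 7/480.
Target odds = 17/3.
Need 1.3ⁿ ≥ 17/3 ÷ (7/480) = 2720/7.
1.3²² ≈321.184 falls short of 2720/7 but 1.3²³ ≈417.539 reaches it, so n = 23.

23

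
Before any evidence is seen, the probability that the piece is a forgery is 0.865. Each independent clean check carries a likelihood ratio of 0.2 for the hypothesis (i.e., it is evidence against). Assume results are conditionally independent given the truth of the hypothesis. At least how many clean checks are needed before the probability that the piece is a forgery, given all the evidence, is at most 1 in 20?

3

Prior odds: 0.865 ÷ 0.135 = 173/27.
Likelihood ratio per clean check = 0.2.
Target posterior odds = 0.05/0.95 = 1/19.
Need (173/27) × 0.2ⁿ ≤ 1/19, i.e. 0.2ⁿ ≤ 27/3287.
0.2² = 0.04 is still above 27/3287 but 0.2³ = 0.008 is at or below it, so n = 3.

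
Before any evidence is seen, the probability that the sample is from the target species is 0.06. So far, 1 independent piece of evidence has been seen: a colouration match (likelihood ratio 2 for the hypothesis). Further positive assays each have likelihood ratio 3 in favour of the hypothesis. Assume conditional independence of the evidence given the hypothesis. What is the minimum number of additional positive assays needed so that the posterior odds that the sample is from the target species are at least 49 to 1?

6

Prior odds = 0.06/0.94 = 3/47.
Bayes factor of the evidence already in hand = 2.
Odds after that evidence = (3/47) × 2 = 6/47.
Target odds = 49.
Need 3ⁿ ≥ 49 ÷ (6/47) = 2303/6.
3⁵ = 243 falls short of 2303/6 but 3⁶ = 729 reaches it, so n = 6.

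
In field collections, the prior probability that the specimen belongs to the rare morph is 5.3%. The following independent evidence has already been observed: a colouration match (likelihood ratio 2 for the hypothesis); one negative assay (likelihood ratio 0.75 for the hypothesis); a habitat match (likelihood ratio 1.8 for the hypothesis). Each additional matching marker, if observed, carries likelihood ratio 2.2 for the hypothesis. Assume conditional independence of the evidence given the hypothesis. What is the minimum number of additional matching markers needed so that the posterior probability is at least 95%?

7

Prior odds = 0.053/0.947 = 53/947.
Combined Bayes factor of the evidence already in hand = 2 × 0.75 × 1.8 = 2.7.
Odds after that evidence = (53/947) × 2.7 = 1431/9470.
Target odds = 0.95/0.05 = 19.
Need 2.2ⁿ ≥ 19 ÷ (1431/9470) = 179930/1431.
2.2⁶ = 1771561/15625 falls short of 179930/1431 but 2.2⁷ = 19487171/78125 reaches it, so n = 7.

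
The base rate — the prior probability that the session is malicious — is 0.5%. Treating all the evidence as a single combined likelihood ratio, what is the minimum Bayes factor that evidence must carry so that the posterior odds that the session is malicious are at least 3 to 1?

Prior odds = 0.005/0.995 = 1/199.
Target odds = 3.
Required Bayes factor = 3 ÷ (1/199) = 597.

597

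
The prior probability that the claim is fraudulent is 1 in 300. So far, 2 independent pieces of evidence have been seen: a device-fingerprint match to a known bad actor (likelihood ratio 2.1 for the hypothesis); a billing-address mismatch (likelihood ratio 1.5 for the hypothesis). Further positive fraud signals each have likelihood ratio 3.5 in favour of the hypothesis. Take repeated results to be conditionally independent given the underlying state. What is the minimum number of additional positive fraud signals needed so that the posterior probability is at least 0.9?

Prior odds = (1/300)/(299/300) = 1/299.
Combined Bayes factor of the evidence already in hand = 2.1 × 1.5 = 3.15.
Odds after that evidence = (1/299) × 3.15 = 63/5980.
Target odds = 0.9/0.1 = 9.
Need 3.5ⁿ ≥ 9 ÷ (63/5980) = 5980/7.
3.5⁵ = 525.21875 falls short of 5980/7 but 3.5⁶ = 1838.265625 reaches it, so n = 6.

6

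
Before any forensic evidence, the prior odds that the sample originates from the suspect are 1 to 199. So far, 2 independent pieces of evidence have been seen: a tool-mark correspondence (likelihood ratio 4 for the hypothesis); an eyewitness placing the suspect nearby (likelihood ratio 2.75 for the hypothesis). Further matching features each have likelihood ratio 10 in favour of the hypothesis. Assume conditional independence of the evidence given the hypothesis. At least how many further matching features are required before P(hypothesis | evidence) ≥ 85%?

Prior odds = 1/199.
Combined Bayes factor of the evidence already in hand = 4 × 2.75 = 11.
Odds after that evidence = (1/199) × 11 = 11/199.
Target odds = 0.85/0.15 = 17/3.
Need 10ⁿ ≥ 17/3 ÷ (11/199) = 3383/33.
10² = 100 falls short of 3383/33 but 10³ = 1000 reaches it, so n = 3.

3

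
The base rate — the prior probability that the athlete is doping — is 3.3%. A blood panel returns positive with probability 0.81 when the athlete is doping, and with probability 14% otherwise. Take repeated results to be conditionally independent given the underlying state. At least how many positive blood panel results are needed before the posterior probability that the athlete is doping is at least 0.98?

5

Prior odds: 0.033 ÷ 0.967 = 33/967.
Likelihood ratio of a positive result = 0.81/0.14 = 81/14.
Target posterior odds = 0.98/0.02 = 49.
Require (81/14)ⁿ ≥ 49 ÷ (33/967) = 47383/33.
(81/14)⁴ = 43046721/38416 falls short of 47383/33 but (81/14)⁵ ≈6483.13 reaches it, so n = 5.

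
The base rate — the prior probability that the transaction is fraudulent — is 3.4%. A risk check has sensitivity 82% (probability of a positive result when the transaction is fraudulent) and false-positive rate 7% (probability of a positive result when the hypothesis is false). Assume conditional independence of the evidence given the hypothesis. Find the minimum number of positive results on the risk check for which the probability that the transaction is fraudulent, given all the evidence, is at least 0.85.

3

Prior odds: 0.034 ÷ 0.966 = 17/483.
Likelihood ratio of a positive result = 0.82/0.07 = 82/7.
Target odds: 0.85 ÷ 0.15 = 17/3.
Need (17/483) × (82/7)ⁿ ≥ 17/3, i.e. (82/7)ⁿ ≥ 161.
(82/7)² = 6724/49 falls short of 161 but (82/7)³ = 551368/343 reaches it, so n = 3.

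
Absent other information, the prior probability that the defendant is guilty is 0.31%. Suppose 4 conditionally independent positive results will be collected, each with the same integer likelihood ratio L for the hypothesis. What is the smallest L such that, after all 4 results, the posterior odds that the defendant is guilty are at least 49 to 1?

Prior odds = 0.0031/0.9969 = 31/9969.
Target odds = 49.
Need L⁴ ≥ 49 ÷ (31/9969) = 488481/31.
11⁴ = 14641 < 488481/31 ≤ 20736 = 12⁴, so L = 12.

12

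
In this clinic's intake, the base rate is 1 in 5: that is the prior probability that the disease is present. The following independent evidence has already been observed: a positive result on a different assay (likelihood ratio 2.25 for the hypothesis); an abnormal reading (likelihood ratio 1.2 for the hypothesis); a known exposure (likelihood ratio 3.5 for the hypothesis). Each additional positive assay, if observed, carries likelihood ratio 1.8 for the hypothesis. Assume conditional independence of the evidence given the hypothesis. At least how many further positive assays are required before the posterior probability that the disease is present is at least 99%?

7

Prior odds = 0.2/0.8 = 0.25.
Combined Bayes factor of the evidence already in hand = 2.25 × 1.2 × 3.5 = 9.45.
Odds after that evidence = 0.25 × 9.45 = 2.3625.
Target odds = 0.99/0.01 = 99.
Need 1.8ⁿ ≥ 99 ÷ 2.3625 = 880/21.
1.8⁶ = 531441/15625 falls short of 880/21 but 1.8⁷ = 4782969/78125 reaches it, so n = 7.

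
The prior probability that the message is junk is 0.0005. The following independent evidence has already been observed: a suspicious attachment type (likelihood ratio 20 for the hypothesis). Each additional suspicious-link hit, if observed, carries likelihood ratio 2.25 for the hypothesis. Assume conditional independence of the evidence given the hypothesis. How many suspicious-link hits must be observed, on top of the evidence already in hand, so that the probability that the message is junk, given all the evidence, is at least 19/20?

10

Prior odds = 0.0005/0.9995 = 1/1999.
Bayes factor of the evidence already in hand = 20.
Odds after that evidence = (1/1999) × 20 = 20/1999.
Target odds = 0.95/0.05 = 19.
Need 2.25ⁿ ≥ 19 ÷ (20/1999) = 1899.05.
2.25⁹ = 387420489/262144 falls short of 1899.05 but 2.25¹⁰ ≈3325.26 reaches it, so n = 10.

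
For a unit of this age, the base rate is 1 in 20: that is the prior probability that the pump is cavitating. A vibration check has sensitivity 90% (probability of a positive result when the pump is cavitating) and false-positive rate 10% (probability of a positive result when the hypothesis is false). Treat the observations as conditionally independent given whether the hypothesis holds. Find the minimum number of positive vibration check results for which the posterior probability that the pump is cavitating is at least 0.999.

5

Prior odds: 0.05 ÷ 0.95 = 1/19.
Likelihood ratio of a positive result = 0.9/0.1 = 9.
Target odds: 0.999 ÷ 0.001 = 999.
Need (1/19) × 9ⁿ ≥ 999, i.e. 9ⁿ ≥ 18981.
9⁴ = 6561 falls short of 18981 but 9⁵ = 59049 reaches it, so n = 5.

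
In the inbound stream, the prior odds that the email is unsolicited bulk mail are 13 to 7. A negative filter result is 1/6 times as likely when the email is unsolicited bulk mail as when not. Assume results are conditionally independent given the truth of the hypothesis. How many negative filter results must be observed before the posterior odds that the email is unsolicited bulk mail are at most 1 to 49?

3

Prior odds = 13/7.
Likelihood ratio per negative filter result = 1/6.
Target odds = 1/49.
Need (13/7) × (1/6)ⁿ ≤ 1/49, i.e. (1/6)ⁿ ≤ 1/91.
(1/6)² = 1/36 is still above 1/91 but (1/6)³ = 1/216 is at or below it, so n = 3.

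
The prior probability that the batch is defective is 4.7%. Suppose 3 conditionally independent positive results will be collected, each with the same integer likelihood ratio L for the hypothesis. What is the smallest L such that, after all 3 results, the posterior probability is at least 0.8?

Prior odds = 0.047/0.953 = 47/953.
Target odds = 0.8/0.2 = 4.
Need L³ ≥ 4 ÷ (47/953) = 3812/47.
4³ = 64 < 3812/47 ≤ 125 = 5³, so L = 5.

5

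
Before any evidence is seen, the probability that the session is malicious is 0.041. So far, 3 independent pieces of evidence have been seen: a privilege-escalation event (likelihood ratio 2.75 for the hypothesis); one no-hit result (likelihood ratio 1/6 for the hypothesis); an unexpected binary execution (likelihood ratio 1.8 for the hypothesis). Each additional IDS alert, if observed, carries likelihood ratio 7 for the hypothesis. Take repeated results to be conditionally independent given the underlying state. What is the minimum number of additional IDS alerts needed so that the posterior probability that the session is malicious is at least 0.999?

6

Prior odds = 0.041/0.959 = 41/959.
Combined Bayes factor of the evidence already in hand = 2.75 × (1/6) × 1.8 = 0.825.
Odds after that evidence = (41/959) × 0.825 = 1353/38360.
Target odds = 0.999/0.001 = 999.
Need 7ⁿ ≥ 999 ÷ (1353/38360) = 12773880/451.
7⁵ = 16807 falls short of 12773880/451 but 7⁶ = 117649 reaches it, so n = 6.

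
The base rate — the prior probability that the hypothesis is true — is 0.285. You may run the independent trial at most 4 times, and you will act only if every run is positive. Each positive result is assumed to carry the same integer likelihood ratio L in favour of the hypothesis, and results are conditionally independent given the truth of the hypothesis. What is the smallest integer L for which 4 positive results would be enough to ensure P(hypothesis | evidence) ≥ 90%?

3

Prior odds = 0.285/0.715 = 57/143.
Target odds = 0.9/0.1 = 9.
Need L⁴ ≥ 9 ÷ (57/143) = 429/19.
2⁴ = 16 < 429/19 ≤ 81 = 3⁴, so L = 3.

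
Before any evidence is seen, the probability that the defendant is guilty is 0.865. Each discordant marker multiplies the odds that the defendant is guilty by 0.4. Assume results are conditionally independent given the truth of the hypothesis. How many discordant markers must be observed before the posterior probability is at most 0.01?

8

Prior odds: 0.865 ÷ 0.135 = 173/27.
Likelihood ratio per discordant marker = 0.4.
Target posterior odds = 0.01/0.99 = 1/99.
Require 0.4ⁿ ≤ 1/99 ÷ (173/27) = 3/1903.
0.4⁷ = 128/78125 is still above 3/1903 but 0.4⁸ = 256/390625 is at or below it, so n = 8.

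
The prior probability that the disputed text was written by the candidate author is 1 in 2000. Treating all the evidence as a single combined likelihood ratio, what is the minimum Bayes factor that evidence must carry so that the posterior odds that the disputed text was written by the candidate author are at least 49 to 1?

97951

Prior odds = 0.0005/0.9995 = 1/1999.
Target odds = 49.
Required Bayes factor = 49 ÷ (1/1999) = 97951.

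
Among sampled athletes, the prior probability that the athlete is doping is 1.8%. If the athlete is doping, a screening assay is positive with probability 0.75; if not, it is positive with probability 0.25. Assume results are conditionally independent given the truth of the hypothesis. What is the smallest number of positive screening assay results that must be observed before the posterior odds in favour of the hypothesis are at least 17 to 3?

Prior odds: 0.018 ÷ 0.982 = 9/491.
Likelihood ratio of a positive = 0.75/0.25 = 3.
Target odds = 17/3.
Require 3ⁿ ≥ 17/3 ÷ (9/491) = 8347/27.
3⁵ = 243 falls short of 8347/27 but 3⁶ = 729 reaches it, so n = 6.

6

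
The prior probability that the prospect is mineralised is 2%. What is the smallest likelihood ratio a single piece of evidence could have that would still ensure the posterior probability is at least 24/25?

1176

Prior odds = 0.02/0.98 = 1/49.
Target odds = 0.96/0.04 = 24.
Required Bayes factor = 24 ÷ (1/49) = 1176.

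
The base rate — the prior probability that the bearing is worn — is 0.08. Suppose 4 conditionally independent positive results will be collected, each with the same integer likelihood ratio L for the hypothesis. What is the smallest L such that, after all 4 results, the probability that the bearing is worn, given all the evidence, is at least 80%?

Prior odds = 0.08/0.92 = 2/23.
Target odds = 0.8/0.2 = 4.
Need L⁴ ≥ 4 ÷ (2/23) = 46.
2⁴ = 16 < 46 ≤ 81 = 3⁴, so L = 3.

3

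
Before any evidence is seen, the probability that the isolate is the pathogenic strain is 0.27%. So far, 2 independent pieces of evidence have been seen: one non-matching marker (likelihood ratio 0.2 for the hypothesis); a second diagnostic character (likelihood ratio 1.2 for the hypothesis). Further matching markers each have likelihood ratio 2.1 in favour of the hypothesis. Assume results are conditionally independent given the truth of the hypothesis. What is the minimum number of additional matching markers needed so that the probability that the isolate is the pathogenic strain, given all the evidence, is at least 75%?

12

Prior odds = 0.0027/0.9973 = 27/9973.
Combined Bayes factor of the evidence already in hand = 0.2 × 1.2 = 0.24.
Odds after that evidence = (27/9973) × 0.24 = 162/249325.
Target odds = 0.75/0.25 = 3.
Need 2.1ⁿ ≥ 3 ÷ (162/249325) = 249325/54.
2.1¹¹ ≈3502.78 falls short of 249325/54 but 2.1¹² ≈7355.83 reaches it, so n = 12.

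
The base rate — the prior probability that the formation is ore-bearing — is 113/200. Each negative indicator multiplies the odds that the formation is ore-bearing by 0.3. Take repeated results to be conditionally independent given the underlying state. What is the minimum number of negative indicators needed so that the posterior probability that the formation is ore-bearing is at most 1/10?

Prior odds = 0.565/0.435 = 113/87.
Likelihood ratio per negative indicator = 0.3.
Target odds: 0.1 ÷ 0.9 = 1/9.
Require 0.3ⁿ ≤ 1/9 ÷ (113/87) = 29/339.
0.3² = 0.09 is still above 29/339 but 0.3³ = 0.027 is at or below it, so n = 3.

3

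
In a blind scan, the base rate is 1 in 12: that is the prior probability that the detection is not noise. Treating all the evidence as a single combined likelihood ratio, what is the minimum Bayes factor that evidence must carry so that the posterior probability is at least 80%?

Prior odds = (1/12)/(11/12) = 1/11.
Target odds = 0.8/0.2 = 4.
Required Bayes factor = 4 ÷ (1/11) = 44.

44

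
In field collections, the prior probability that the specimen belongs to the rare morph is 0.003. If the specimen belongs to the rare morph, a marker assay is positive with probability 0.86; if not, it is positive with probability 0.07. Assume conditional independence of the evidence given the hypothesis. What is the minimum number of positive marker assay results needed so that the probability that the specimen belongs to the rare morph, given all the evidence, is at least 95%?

Prior odds = 0.003/0.997 = 3/997.
Likelihood ratio of a positive = 0.86/0.07 = 86/7.
Target odds: 0.95 ÷ 0.05 = 19.
Need (3/997) × (86/7)ⁿ ≥ 19, i.e. (86/7)ⁿ ≥ 18943/3.
(86/7)³ = 636056/343 falls short of 18943/3 but (86/7)⁴ = 54700816/2401 reaches it, so n = 4.

4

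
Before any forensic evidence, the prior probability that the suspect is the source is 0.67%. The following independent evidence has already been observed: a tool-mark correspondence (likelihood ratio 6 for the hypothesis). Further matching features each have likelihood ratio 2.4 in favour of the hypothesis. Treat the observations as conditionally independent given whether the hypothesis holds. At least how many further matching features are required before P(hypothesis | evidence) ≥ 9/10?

Prior odds = 0.0067/0.9933 = 67/9933.
Bayes factor of the evidence already in hand = 6.
Odds after that evidence = (67/9933) × 6 = 134/3311.
Target odds = 0.9/0.1 = 9.
Need 2.4ⁿ ≥ 9 ÷ (134/3311) = 29799/134.
2.4⁶ = 2985984/15625 falls short of 29799/134 but 2.4⁷ = 35831808/78125 reaches it, so n = 7.

7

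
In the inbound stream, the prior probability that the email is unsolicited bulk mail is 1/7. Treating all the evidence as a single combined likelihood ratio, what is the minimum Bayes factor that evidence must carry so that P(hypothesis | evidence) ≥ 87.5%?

Prior odds = (1/7)/(6/7) = 1/6.
Target odds = 0.875/0.125 = 7.
Required Bayes factor = 7 ÷ (1/6) = 42.

42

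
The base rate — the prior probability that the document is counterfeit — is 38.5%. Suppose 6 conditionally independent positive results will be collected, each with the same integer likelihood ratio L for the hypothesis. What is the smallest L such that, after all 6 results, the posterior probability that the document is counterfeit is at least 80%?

2

Prior odds = 0.385/0.615 = 77/123.
Target odds = 0.8/0.2 = 4.
Need L⁶ ≥ 4 ÷ (77/123) = 492/77.
1⁶ = 1 < 492/77 ≤ 64 = 2⁶, so L = 2.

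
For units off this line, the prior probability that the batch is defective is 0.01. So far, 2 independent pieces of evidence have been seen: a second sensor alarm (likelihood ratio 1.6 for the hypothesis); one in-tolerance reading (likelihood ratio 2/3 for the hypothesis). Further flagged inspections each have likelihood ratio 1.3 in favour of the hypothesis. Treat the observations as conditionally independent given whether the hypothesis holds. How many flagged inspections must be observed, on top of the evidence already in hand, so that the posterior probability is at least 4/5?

23

Prior odds = 0.01/0.99 = 1/99.
Combined Bayes factor of the evidence already in hand = 1.6 × (2/3) = 16/15.
Odds after that evidence = (1/99) × 16/15 = 16/1485.
Target odds = 0.8/0.2 = 4.
Need 1.3ⁿ ≥ 4 ÷ (16/1485) = 371.25.
1.3²² ≈321.184 falls short of 371.25 but 1.3²³ ≈417.539 reaches it, so n = 23.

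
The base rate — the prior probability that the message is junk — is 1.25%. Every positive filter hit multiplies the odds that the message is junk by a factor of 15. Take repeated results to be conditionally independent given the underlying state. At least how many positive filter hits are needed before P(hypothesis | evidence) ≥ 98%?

4

Prior odds = 0.0125/0.9875 = 1/79.
Likelihood ratio per positive filter hit = 15.
Target odds: 0.98 ÷ 0.02 = 49.
Need (1/79) × 15ⁿ ≥ 49, i.e. 15ⁿ ≥ 3871.
15³ = 3375 falls short of 3871 but 15⁴ = 50625 reaches it, so n = 4.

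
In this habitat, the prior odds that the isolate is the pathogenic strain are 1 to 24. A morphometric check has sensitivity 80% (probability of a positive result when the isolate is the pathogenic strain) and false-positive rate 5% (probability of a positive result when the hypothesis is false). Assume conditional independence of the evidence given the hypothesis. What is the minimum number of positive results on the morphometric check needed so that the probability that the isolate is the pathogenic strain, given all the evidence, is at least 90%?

Prior odds = 1/24.
Likelihood ratio of a positive result = 0.8/0.05 = 16.
Target posterior odds = 0.9/0.1 = 9.
Require 16ⁿ ≥ 9 ÷ (1/24) = 216.
16¹ = 16 falls short of 216 but 16² = 256 reaches it, so n = 2.

2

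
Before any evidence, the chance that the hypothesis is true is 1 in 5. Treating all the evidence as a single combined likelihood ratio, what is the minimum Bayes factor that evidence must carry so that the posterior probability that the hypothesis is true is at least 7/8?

28

Prior odds = 0.2/0.8 = 0.25.
Target odds = 0.875/0.125 = 7.
Required Bayes factor = 7 ÷ 0.25 = 28.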